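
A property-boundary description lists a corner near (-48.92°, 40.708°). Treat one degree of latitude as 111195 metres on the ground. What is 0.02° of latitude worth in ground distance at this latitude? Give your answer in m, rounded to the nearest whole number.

Along a meridian 0.02° is 0.02 × 111195 = 2223.9 m.

2224 m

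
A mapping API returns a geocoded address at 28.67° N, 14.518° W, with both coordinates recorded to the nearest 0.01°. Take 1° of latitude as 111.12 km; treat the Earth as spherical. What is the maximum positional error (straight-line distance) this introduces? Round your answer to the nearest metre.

739 metres

Rounding to 2 decimal places leaves each coordinate within ±0.005° of the true value.
N–S: 0.005° × 111120 m/° = 555.6 m.
Longitude error → 0.005 × 111120 × cos 28.67° = 0.005 × 111120 × 0.8774 ≈ 487.482 m.
The two errors are perpendicular, so the maximum displacement is √(555.6² + 487.482²) ≈ 739.141 m.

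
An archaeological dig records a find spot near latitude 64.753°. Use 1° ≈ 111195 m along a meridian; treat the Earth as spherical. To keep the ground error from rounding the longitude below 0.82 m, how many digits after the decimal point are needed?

5 decimal places

At 64.753° one degree of longitude covers 111195 × cos 64.753° ≈ 111195 × 0.4265 ≈ 47427 m.
Rounding to N decimal places gives at most 0.5 × 10⁻ᴺ degrees of error, i.e. 0.5 × 10⁻ᴺ × 47427 m.
Need 0.5 × 47427 × 10⁻ᴺ ≤ 0.82 → 10⁻ᴺ ≤ 3.458e-05, so N ≥ 4.46.
At 4 places the error can reach 2.37 m, but 5 places keeps it to 0.237 m.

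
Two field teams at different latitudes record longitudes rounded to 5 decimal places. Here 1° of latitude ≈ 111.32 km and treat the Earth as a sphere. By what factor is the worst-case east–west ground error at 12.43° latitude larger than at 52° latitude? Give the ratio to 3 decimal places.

1.586

Rounding to 5 decimal places leaves the longitude within ±5e-06° of the true value.
At 12.43°: 5e-06° × 111320 × cos 12.43° = 5e-06 × 111320 × 0.9766 ≈ 0.54355 m.
Error at 52° = 5e-06° × 111320 × cos 52° ≈ 0.5566 × 0.6157 = 0.34268 m.
The ratio reduces to cos 12.43° / cos 52° = 0.9766/0.6157 ≈ 1.5862.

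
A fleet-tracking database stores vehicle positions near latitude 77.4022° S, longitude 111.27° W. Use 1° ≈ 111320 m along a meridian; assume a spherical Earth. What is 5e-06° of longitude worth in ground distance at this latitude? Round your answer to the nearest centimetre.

12 centimetres

One degree of longitude here spans 111320 × cos 77.4022° = 111320 × 0.2181 ≈ 24279.5 m; 5e-06° of that is 0.121398 m.
That is 0.121398 m = 12.14 cm.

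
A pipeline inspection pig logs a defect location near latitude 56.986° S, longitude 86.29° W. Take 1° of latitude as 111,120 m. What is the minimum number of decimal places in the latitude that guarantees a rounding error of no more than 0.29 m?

6

One degree of latitude covers 111120 m.
With N decimal places the half-ulp bound is 0.5·10⁻ᴺ°, or 0.5·10⁻ᴺ × 111120 m on the ground.
Setting 55560 × 10⁻ᴺ ≤ 0.29 gives 10ᴺ ≥ 1.916e+05, i.e. N ≥ 5.28.
N = 5 would give 0.556 m (too coarse); N = 6 gives 0.0556 m ≤ 0.29 m.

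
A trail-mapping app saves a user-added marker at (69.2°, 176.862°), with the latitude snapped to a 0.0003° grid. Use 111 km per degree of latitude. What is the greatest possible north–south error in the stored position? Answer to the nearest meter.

With a 0.0003° grid the true value lies within half a step, ±0.0003°/2 = ±0.00015°, of the stored one.
Along the meridian that is 0.00015° × 111000 m/° = 16.65 m.

17 meters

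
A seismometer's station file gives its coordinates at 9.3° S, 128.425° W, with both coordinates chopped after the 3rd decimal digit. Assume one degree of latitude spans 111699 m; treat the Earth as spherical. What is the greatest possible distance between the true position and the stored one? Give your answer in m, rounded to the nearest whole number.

Truncating at 3 decimal places can drop up to a full unit in the last place, so each coordinate may be off by as much as 0.001°.
North–south component: 0.001° × 111699 = 111.699 m.
East–west component at 9.3°: 0.001° × 111699 × cos 9.3° ≈ 0.001 × 110231 ≈ 110.231 m.
Combining orthogonally: (111.699² + 110.231²)^½ ≈ 156.931 m.

157 m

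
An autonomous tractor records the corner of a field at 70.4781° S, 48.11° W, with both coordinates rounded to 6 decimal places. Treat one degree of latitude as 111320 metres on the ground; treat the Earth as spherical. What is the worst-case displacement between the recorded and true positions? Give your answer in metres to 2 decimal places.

0.06 metres

Rounding to 6 decimal places leaves each coordinate within ±5e-07° of the true value.
North–south component: 5e-07° × 111320 = 0.05566 m.
E–W at 70.4781°: 5e-07° × 111320 × cos 70.4781° = 5e-07 × 111320 × 0.3342 ≈ 0.0185997 m.
Combining orthogonally: (0.05566² + 0.0185997²)^½ ≈ 0.0586855 m.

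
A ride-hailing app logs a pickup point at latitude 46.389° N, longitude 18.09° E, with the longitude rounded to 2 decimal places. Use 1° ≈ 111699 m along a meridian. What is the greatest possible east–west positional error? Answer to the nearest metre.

385 metres

Rounding to 2 decimal places leaves the longitude within ±0.005° of the true value.
Parallels shrink by cos φ, so at 46.389° a degree of longitude is 111699 × 0.6898 ≈ 77045.3 m.
Maximum E–W displacement: 0.005 × 77045.3 = 385.227 m.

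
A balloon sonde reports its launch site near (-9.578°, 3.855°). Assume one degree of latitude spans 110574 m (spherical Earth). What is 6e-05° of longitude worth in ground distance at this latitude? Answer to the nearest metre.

At 9.578° a degree of longitude is 110574 × cos 9.578° ≈ 109033 m, so 6e-05° corresponds to 6.54196 m.

7 metres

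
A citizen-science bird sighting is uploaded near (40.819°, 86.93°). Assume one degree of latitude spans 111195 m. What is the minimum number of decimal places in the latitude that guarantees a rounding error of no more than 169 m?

One degree of latitude covers 111195 m.
With N decimal places the half-ulp bound is 0.5·10⁻ᴺ°, or 0.5·10⁻ᴺ × 111195 m on the ground.
Setting 55597.5 × 10⁻ᴺ ≤ 169 gives 10ᴺ ≥ 329, i.e. N ≥ 2.52.
So 3 decimal places suffice (55.6 m); 2 would allow up to 556 m.

3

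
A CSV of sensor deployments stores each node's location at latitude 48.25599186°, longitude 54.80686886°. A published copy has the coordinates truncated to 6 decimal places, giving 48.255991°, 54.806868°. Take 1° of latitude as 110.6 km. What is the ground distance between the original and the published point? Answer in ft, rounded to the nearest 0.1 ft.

0.4 ft

The latitude changed by +0.00000086° and the longitude by +0.00000086°.
N–S: 0.00000086° × 110600 m/° = 0.095116 m.
East–west at this latitude: 0.00000086° × 110600 × cos 48.256° ≈ 0.00000086 × 73637.9 = 0.0633286 m.
Hypotenuse of the two orthogonal shifts: √(0.095116² + 0.0633286²) = 0.11427 m.
In feet: 0.11427 m ÷ 0.3048 ≈ 0.3749 ft.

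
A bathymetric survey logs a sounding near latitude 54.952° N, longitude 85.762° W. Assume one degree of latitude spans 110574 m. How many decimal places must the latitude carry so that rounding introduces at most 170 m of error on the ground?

3 decimal places

One degree of latitude covers 110574 m.
N decimal places → at most half a unit in the last place, 0.5 × 10⁻ᴺ° = 110574/2 × 10⁻ᴺ m.
Need 0.5 × 110574 × 10⁻ᴺ ≤ 170 → 10⁻ᴺ ≤ 3.075e-03, so N ≥ 2.51.
At 2 places the error can reach 553 m, but 3 places keeps it to 55.3 m.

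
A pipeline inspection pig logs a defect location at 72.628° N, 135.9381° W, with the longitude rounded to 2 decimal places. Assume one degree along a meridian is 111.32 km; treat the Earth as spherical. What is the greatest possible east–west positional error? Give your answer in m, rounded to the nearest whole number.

166 m

Rounding to 2 decimal places leaves the longitude within ±0.005° of the true value.
At latitude 72.628° a degree of longitude spans 111320 m × cos 72.628° = 111320 × 0.2986 ≈ 33237.3 m.
East–west error: 0.005° × 33237.3 m/° ≈ 166.187 m.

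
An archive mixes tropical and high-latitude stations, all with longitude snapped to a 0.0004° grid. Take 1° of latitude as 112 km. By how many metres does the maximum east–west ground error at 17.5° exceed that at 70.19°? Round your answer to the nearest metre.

14 metres

With a 0.0004° grid the true value lies within half a step, ±0.0004°/2 = ±0.0002°, of the stored one.
At 17.5°: 0.0002° × 112000 × cos 17.5° = 0.0002 × 112000 × 0.9537 ≈ 21.363 m.
Error at 70.19° = 0.0002° × 112000 × cos 70.19° ≈ 22.4 × 0.3389 = 7.5914 m.
Difference: 21.363 − 7.5914 = 13.772 m.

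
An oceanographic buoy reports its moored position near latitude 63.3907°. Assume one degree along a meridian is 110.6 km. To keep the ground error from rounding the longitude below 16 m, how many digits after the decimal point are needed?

At 63.3907° one degree of longitude covers 110600 × cos 63.3907° ≈ 110600 × 0.4479 ≈ 49538.2 m.
N decimal places → at most half a unit in the last place, 0.5 × 10⁻ᴺ° = 49538.2/2 × 10⁻ᴺ m.
Setting 24769.1 × 10⁻ᴺ ≤ 16 gives 10ᴺ ≥ 1548, i.e. N ≥ 3.19.
N = 3 would give 24.8 m (too coarse); N = 4 gives 2.48 m ≤ 16 m.

4 decimal places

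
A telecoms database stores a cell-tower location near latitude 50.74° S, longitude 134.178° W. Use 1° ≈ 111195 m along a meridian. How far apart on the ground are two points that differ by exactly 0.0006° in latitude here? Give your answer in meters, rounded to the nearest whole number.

Along a meridian 0.0006° is 0.0006 × 111195 = 66.717 m.

67 meters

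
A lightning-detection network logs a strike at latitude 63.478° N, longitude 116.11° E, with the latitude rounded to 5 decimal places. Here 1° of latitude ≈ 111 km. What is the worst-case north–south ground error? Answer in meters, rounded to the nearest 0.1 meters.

0.6 meters

Rounding to 5 decimal places leaves the latitude within ±5e-06° of the true value.
So the N–S error is at most 5e-06 × 111000 = 0.555 m.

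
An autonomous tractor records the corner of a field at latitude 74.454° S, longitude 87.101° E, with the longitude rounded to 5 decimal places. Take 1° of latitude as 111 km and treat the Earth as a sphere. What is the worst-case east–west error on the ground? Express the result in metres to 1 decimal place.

0.1 metres

Rounding to 5 decimal places leaves the longitude within ±5e-06° of the true value.
At latitude 74.454° a degree of longitude spans 111000 m × cos 74.454° = 111000 × 0.2680 ≈ 29749.3 m.
Maximum E–W displacement: 5e-06 × 29749.3 = 0.148747 m.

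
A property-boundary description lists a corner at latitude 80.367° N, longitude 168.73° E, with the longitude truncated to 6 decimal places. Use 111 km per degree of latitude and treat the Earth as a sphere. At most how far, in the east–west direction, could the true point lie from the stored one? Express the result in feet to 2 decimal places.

Truncating at 6 decimal places can drop up to a full unit in the last place, so the longitude may be off by as much as 1e-06°.
At latitude 80.367° a degree of longitude spans 111000 m × cos 80.367° = 111000 × 0.1673 ≈ 18574.4 m.
East–west error: 1e-06° × 18574.4 m/° ≈ 0.0185744 m.
Converting: 0.0185744 m × 3.2808 ft/m ≈ 0.06094 ft.

0.06 feet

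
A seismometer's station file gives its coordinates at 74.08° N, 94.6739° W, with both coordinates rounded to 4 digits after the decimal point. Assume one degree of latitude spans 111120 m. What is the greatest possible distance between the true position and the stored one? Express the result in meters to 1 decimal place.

Rounding to 4 decimal places leaves each coordinate within ±5e-05° of the true value.
North–south component: 5e-05° × 111120 = 5.556 m.
Longitude error → 5e-05 × 111120 × cos 74.08° = 5e-05 × 111120 × 0.2743 ≈ 1.52398 m.
Combining orthogonally: (5.556² + 1.52398²)^½ ≈ 5.76122 m.

5.8 meters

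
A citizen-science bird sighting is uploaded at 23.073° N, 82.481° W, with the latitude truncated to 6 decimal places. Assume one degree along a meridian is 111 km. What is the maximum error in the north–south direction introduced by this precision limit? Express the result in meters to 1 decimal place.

Truncating at 6 decimal places can drop up to a full unit in the last place, so the latitude may be off by as much as 1e-06°.
So the N–S error is at most 1e-06 × 111000 = 0.111 m.

0.1 meters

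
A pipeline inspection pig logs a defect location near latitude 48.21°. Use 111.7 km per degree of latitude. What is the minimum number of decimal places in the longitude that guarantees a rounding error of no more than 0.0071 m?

At 48.21° one degree of longitude covers 111700 × cos 48.21° ≈ 111700 × 0.6664 ≈ 74437.1 m.
N decimal places → at most half a unit in the last place, 0.5 × 10⁻ᴺ° = 74437.1/2 × 10⁻ᴺ m.
Need 0.5 × 74437.1 × 10⁻ᴺ ≤ 0.0071 → 10⁻ᴺ ≤ 1.908e-07, so N ≥ 6.72.
At 6 places the error can reach 0.0372 m, but 7 places keeps it to 0.00372 m.

7 decimal places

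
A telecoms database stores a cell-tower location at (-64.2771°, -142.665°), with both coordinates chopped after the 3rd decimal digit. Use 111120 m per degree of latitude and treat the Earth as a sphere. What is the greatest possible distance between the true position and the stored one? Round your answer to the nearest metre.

121 metres

Truncating at 3 decimal places can drop up to a full unit in the last place, so each coordinate may be off by as much as 0.001°.
Latitude error → 0.001 × 111120 = 111.12 m along the meridian.
E–W at 64.2771°: 0.001° × 111120 × cos 64.2771° = 0.001 × 111120 × 0.4340 ≈ 48.2282 m.
Combining orthogonally: (111.12² + 48.2282²)^½ ≈ 121.135 m.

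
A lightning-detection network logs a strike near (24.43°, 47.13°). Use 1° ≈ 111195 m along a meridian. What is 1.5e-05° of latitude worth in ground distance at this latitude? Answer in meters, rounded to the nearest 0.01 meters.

1.5e-05° × 111195 m/° = 1.66793 m.

1.67 meters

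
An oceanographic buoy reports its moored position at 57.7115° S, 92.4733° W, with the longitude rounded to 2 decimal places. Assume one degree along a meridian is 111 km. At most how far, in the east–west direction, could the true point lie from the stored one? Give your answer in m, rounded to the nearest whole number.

296 m

Rounding to 2 decimal places leaves the longitude within ±0.005° of the true value.
One degree of longitude at 57.7115° is 111000 × cos 57.7115° ≈ 111000 × 0.5342 = 59294.3 m.
Maximum E–W displacement: 0.005 × 59294.3 = 296.471 m.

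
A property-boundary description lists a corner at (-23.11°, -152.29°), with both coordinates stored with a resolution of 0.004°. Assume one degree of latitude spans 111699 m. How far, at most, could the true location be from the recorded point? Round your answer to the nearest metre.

With a 0.004° grid the true value lies within half a step, ±0.004°/2 = ±0.002°, of the stored one.
North–south component: 0.002° × 111699 = 223.398 m.
East–west component at 23.11°: 0.002° × 111699 × cos 23.11° ≈ 0.002 × 102735 ≈ 205.471 m.
Worst case both components are at the extreme and orthogonal: √(223.398² + 205.471²) ≈ 303.521 m.

304 metres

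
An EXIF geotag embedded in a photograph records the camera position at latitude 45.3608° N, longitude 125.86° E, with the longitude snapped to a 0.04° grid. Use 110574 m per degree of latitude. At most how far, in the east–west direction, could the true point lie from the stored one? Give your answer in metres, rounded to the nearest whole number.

1554 metres

With a 0.04° grid the true value lies within half a step, ±0.04°/2 = ±0.02°, of the stored one.
At latitude 45.3608° a degree of longitude spans 110574 m × cos 45.3608° = 110574 × 0.7026 ≈ 77693.7 m.
So at most 0.02° × 77693.7 ≈ 1553.87 m east–west.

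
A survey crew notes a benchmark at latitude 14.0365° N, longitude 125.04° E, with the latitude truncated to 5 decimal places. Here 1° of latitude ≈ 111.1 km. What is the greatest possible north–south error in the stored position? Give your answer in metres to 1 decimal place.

Truncating at 5 decimal places can drop up to a full unit in the last place, so the latitude may be off by as much as 1e-05°.
So the N–S error is at most 1e-05 × 111100 = 1.111 m.

1.1 metres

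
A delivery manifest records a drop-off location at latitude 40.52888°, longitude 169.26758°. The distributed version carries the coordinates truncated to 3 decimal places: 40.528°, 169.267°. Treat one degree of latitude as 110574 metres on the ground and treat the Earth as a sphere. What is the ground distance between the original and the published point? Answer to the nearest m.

109 m

Δlat = 40.52888 − 40.528 = +0.00088°; Δlon = 169.26758 − 169.267 = +0.00058°.
North–south shift: 0.00088 × 110574 = 97.3051 m.
E–W at 40.528°: 0.00058° × 110574 × cos 40.528° = 0.00058 × 110574 × 0.7601 ≈ 48.7467 m.
Combined displacement = (97.3051² + 48.7467²)^½ ≈ 108.833 m.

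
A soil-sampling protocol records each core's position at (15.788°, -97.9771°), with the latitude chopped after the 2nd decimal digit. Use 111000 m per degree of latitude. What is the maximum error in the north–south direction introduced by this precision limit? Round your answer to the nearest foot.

3642 feet

Truncating at 2 decimal places can drop up to a full unit in the last place, so the latitude may be off by as much as 0.01°.
North–south distance: 0.01° × 111000 m/° = 1110 m.
In feet: 1110 m ÷ 0.3048 ≈ 3641.7 ft.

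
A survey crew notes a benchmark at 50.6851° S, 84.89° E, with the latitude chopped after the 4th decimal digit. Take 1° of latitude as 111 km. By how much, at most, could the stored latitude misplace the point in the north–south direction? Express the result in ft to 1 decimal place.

36.4 ft

Truncating at 4 decimal places can drop up to a full unit in the last place, so the latitude may be off by as much as 0.0001°.
Along the meridian that is 0.0001° × 111000 m/° = 11.1 m.
Converting: 11.1 m × 3.2808 ft/m ≈ 36.417 ft.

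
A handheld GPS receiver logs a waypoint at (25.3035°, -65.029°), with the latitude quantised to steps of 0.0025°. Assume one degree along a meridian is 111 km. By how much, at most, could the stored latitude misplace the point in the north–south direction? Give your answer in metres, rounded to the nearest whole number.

With a 0.0025° grid the true value lies within half a step, ±0.0025°/2 = ±0.00125°, of the stored one.
Along the meridian that is 0.00125° × 111000 m/° = 138.75 m.

139 metres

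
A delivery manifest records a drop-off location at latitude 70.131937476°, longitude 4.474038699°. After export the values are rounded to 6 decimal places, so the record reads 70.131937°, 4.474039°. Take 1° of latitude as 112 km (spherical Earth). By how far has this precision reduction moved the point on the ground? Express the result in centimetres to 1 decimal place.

Δlat = 70.131937476 − 70.131937 = +0.000000476°; Δlon = 4.474038699 − 4.474039 = -0.000000301°.
N–S: 0.000000476° × 112000 m/° = 0.053312 m.
East–west at this latitude: -0.000000301° × 112000 × cos 70.1319° ≈ -0.000000301 × 38063.8 = -0.0114572 m.
Combined displacement = (0.053312² + 0.0114572²)^½ ≈ 0.0545292 m.
That is 0.0545292 m = 5.4529 cm.

5.5 centimetres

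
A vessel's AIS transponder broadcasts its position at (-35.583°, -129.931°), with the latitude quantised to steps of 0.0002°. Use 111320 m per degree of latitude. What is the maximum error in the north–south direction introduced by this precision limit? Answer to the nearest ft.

37 ft

With a 0.0002° grid the true value lies within half a step, ±0.0002°/2 = ±0.0001°, of the stored one.
Along the meridian that is 0.0001° × 111320 m/° = 11.132 m.
Converting: 11.132 m × 3.2808 ft/m ≈ 36.522 ft.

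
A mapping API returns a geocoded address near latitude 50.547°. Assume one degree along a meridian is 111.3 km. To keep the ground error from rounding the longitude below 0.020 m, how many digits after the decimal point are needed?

At 50.547° one degree of longitude covers 111300 × cos 50.547° ≈ 111300 × 0.6354 ≈ 70725 m.
N decimal places → at most half a unit in the last place, 0.5 × 10⁻ᴺ° = 70725/2 × 10⁻ᴺ m.
Setting 35362.5 × 10⁻ᴺ ≤ 0.020 gives 10ᴺ ≥ 1.768e+06, i.e. N ≥ 6.25.
So 7 decimal places suffice (0.00354 m); 6 would allow up to 0.0354 m.

7 decimal places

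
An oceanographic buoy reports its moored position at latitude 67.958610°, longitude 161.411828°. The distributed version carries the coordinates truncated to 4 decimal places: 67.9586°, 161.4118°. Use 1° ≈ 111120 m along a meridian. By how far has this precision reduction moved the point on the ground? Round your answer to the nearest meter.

Δlat = 67.958610 − 67.9586 = +0.000010°; Δlon = 161.411828 − 161.4118 = +0.000028°.
North–south shift: 0.000010 × 111120 = 1.1112 m.
East–west at this latitude: 0.000028° × 111120 × cos 67.9586° ≈ 0.000028 × 41700.7 = 1.16762 m.
Distance: √(1.1112² + 1.16762²) ≈ 1.61186 m.

2 meters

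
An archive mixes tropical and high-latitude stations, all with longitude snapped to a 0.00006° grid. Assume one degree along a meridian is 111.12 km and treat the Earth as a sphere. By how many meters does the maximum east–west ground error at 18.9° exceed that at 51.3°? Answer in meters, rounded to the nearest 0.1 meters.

1.1 meters

With a 0.00006° grid the true value lies within half a step, ±0.00006°/2 = ±3e-05°, of the stored one.
Error at 18.9° = 3e-05° × 111120 × cos 18.9° ≈ 3.3336 × 0.9461 = 3.1539 m.
At 51.3°: 3e-05° × 111120 × cos 51.3° = 3e-05 × 111120 × 0.6252 ≈ 2.0843 m.
So the lower-latitude error exceeds the higher by 3.1539 − 2.0843 = 1.0696 m.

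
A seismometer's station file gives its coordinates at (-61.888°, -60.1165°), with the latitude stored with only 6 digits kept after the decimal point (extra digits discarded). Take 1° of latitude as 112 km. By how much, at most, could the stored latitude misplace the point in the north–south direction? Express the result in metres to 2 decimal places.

Truncating at 6 decimal places can drop up to a full unit in the last place, so the latitude may be off by as much as 1e-06°.
Along the meridian that is 1e-06° × 112000 m/° = 0.112 m.

0.11 metres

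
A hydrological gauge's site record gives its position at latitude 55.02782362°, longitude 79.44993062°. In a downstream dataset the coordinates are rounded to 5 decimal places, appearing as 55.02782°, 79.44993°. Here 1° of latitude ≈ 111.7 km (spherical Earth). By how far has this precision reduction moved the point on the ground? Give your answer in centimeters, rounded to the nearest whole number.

41 centimeters

The latitude changed by +0.00000362° and the longitude by +0.00000062°.
North–south shift: 0.00000362 × 111700 = 0.404354 m.
E–W at 55.0278°: 0.00000062° × 111700 × cos 55.0278° = 0.00000062 × 111700 × 0.5732 ≈ 0.0396949 m.
Hypotenuse of the two orthogonal shifts: √(0.404354² + 0.0396949²) = 0.406298 m.
That is 0.406298 m = 40.63 cm.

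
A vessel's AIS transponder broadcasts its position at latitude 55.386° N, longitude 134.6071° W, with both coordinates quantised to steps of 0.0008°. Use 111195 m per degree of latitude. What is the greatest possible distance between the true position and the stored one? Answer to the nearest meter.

51 meters

With a 0.0008° grid the true value lies within half a step, ±0.0008°/2 = ±0.0004°, of the stored one.
Latitude error → 0.0004 × 111195 = 44.478 m along the meridian.
E–W at 55.386°: 0.0004° × 111195 × cos 55.386° = 0.0004 × 111195 × 0.5680 ≈ 25.2655 m.
Combining orthogonally: (44.478² + 25.2655²)^½ ≈ 51.1531 m.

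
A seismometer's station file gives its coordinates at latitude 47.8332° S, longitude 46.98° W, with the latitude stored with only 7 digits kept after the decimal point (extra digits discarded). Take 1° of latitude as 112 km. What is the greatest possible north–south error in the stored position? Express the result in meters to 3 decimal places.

0.011 meters

Truncating at 7 decimal places can drop up to a full unit in the last place, so the latitude may be off by as much as 1e-07°.
North–south distance: 1e-07° × 112000 m/° = 0.0112 m.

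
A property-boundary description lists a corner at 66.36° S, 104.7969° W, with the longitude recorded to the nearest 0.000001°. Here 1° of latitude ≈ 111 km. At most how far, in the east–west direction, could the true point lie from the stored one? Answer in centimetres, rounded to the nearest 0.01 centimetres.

2.23 centimetres

Rounding to 6 decimal places leaves the longitude within ±5e-07° of the true value.
Parallels shrink by cos φ, so at 66.36° a degree of longitude is 111000 × 0.4010 ≈ 44509.7 m.
So at most 5e-07° × 44509.7 ≈ 0.0222549 m east–west.
That is 0.0222549 m = 2.2255 cm.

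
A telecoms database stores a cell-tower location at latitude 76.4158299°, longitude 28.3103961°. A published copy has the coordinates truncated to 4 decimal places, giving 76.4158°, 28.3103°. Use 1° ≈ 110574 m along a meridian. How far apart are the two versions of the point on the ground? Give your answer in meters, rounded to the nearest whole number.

4 meters

The latitude changed by +0.0000299° and the longitude by +0.0000961°.
North–south shift: 0.0000299 × 110574 = 3.30616 m.
E–W at 76.4158°: 0.0000961° × 110574 × cos 76.4158° = 0.0000961 × 110574 × 0.2349 ≈ 2.49581 m.
Hypotenuse of the two orthogonal shifts: √(3.30616² + 2.49581²) = 4.14244 m.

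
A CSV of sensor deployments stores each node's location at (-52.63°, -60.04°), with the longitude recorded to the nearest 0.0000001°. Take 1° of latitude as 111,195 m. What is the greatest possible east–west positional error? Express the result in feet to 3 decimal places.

Rounding to 7 decimal places leaves the longitude within ±5e-08° of the true value.
One degree of longitude at 52.63° is 111195 × cos 52.63° ≈ 111195 × 0.6070 = 67490.9 m.
Maximum E–W displacement: 5e-08 × 67490.9 = 0.00337454 m.
Converting: 0.00337454 m × 3.2808 ft/m ≈ 0.011071 ft.

0.011 feet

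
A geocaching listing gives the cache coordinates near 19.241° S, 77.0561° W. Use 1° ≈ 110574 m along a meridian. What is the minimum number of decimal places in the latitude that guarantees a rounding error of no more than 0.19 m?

One degree of latitude covers 110574 m.
N decimal places → at most half a unit in the last place, 0.5 × 10⁻ᴺ° = 110574/2 × 10⁻ᴺ m.
Need 0.5 × 110574 × 10⁻ᴺ ≤ 0.19 → 10⁻ᴺ ≤ 3.437e-06, so N ≥ 5.46.
N = 5 would give 0.553 m (too coarse); N = 6 gives 0.0553 m ≤ 0.19 m.

6 decimal places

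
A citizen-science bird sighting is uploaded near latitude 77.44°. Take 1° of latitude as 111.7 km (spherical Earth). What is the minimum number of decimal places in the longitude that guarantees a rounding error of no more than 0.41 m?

5 decimal places

At 77.44° one degree of longitude covers 111700 × cos 77.44° ≈ 111700 × 0.2175 ≈ 24290.5 m.
Rounding to N decimal places gives at most 0.5 × 10⁻ᴺ degrees of error, i.e. 0.5 × 10⁻ᴺ × 24290.5 m.
Setting 12145.2 × 10⁻ᴺ ≤ 0.41 gives 10ᴺ ≥ 2.962e+04, i.e. N ≥ 4.47.
So 5 decimal places suffice (0.121 m); 4 would allow up to 1.21 m.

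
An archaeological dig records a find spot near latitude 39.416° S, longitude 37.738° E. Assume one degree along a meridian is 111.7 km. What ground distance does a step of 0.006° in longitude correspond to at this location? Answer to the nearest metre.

518 metres

At 39.416° a degree of longitude is 111700 × cos 39.416° ≈ 86294.5 m, so 0.006° corresponds to 517.767 m.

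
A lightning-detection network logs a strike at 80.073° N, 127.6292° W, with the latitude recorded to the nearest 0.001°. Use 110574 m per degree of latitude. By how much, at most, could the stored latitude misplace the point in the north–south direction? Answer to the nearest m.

Rounding to 3 decimal places leaves the latitude within ±0.0005° of the true value.
So the N–S error is at most 0.0005 × 110574 = 55.287 m.

55 m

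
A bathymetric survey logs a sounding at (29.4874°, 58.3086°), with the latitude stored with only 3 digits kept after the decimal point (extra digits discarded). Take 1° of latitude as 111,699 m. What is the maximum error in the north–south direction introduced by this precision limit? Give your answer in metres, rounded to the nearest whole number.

Truncating at 3 decimal places can drop up to a full unit in the last place, so the latitude may be off by as much as 0.001°.
Along the meridian that is 0.001° × 111699 m/° = 111.699 m.

112 metres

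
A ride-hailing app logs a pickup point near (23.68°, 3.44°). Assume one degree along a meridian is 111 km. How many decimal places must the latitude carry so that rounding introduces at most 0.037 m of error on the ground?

7 decimal places

One degree of latitude covers 111000 m.
N decimal places → at most half a unit in the last place, 0.5 × 10⁻ᴺ° = 111000/2 × 10⁻ᴺ m.
Setting 55500 × 10⁻ᴺ ≤ 0.037 gives 10ᴺ ≥ 1.5e+06, i.e. N ≥ 6.18.
At 6 places the error can reach 0.0555 m, but 7 places keeps it to 0.00555 m.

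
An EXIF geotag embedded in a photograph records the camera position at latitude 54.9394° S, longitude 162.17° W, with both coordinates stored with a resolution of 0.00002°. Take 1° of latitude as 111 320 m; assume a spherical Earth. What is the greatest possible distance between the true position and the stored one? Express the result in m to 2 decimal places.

With a 0.00002° grid the true value lies within half a step, ±0.00002°/2 = ±1e-05°, of the stored one.
Latitude error → 1e-05 × 111320 = 1.1132 m along the meridian.
East–west component at 54.9394°: 1e-05° × 111320 × cos 54.9394° ≈ 1e-05 × 63946.9 ≈ 0.639469 m.
Worst case both components are at the extreme and orthogonal: √(1.1132² + 0.639469²) ≈ 1.2838 m.

1.28 m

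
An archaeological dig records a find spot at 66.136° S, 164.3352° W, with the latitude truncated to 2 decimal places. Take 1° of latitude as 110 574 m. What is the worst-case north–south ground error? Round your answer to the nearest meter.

1106 meters

Truncating at 2 decimal places can drop up to a full unit in the last place, so the latitude may be off by as much as 0.01°.
So the N–S error is at most 0.01 × 110574 = 1105.74 m.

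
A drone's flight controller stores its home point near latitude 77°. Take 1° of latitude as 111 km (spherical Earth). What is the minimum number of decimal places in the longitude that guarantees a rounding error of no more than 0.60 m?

At 77° one degree of longitude covers 111000 × cos 77° ≈ 111000 × 0.2250 ≈ 24969.6 m.
Rounding to N decimal places gives at most 0.5 × 10⁻ᴺ degrees of error, i.e. 0.5 × 10⁻ᴺ × 24969.6 m.
Need 0.5 × 24969.6 × 10⁻ᴺ ≤ 0.60 → 10⁻ᴺ ≤ 4.806e-05, so N ≥ 4.32.
At 4 places the error can reach 1.25 m, but 5 places keeps it to 0.125 m.

5 decimal places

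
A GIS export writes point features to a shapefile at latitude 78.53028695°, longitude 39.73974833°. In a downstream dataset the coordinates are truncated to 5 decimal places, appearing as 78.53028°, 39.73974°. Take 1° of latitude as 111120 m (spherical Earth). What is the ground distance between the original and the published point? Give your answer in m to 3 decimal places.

0.794 m

The latitude changed by +0.00000695° and the longitude by +0.00000833°.
North–south shift: 0.00000695 × 111120 = 0.772284 m.
East–west at this latitude: 0.00000833° × 111120 × cos 78.5303° ≈ 0.00000833 × 22096.2 = 0.184061 m.
Combined displacement = (0.772284² + 0.184061²)^½ ≈ 0.793915 m.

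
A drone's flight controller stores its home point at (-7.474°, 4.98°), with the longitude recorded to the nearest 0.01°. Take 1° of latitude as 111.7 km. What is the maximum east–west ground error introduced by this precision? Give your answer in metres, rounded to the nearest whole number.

554 metres

Rounding to 2 decimal places leaves the longitude within ±0.005° of the true value.
One degree of longitude at 7.474° is 111700 × cos 7.474° ≈ 111700 × 0.9915 = 110751 m.
Maximum E–W displacement: 0.005 × 110751 = 553.755 m.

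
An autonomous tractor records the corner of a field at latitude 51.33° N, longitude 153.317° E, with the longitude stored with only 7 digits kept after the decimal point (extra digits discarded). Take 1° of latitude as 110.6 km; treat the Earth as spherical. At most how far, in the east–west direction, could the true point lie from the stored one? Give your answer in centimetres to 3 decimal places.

Truncating at 7 decimal places can drop up to a full unit in the last place, so the longitude may be off by as much as 1e-07°.
Parallels shrink by cos φ, so at 51.33° a degree of longitude is 110600 × 0.6248 ≈ 69106.6 m.
Maximum E–W displacement: 1e-07 × 69106.6 = 0.00691066 m.
That is 0.00691066 m = 0.69107 cm.

0.691 centimetres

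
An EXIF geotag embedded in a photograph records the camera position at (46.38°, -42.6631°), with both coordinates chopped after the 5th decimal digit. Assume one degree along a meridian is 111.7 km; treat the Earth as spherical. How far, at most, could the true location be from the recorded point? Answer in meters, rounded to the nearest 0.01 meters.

Truncating at 5 decimal places can drop up to a full unit in the last place, so each coordinate may be off by as much as 1e-05°.
N–S: 1e-05° × 111700 m/° = 1.117 m.
E–W at 46.38°: 1e-05° × 111700 × cos 46.38° = 1e-05 × 111700 × 0.6899 ≈ 0.770587 m.
Worst case both components are at the extreme and orthogonal: √(1.117² + 0.770587²) ≈ 1.35702 m.

1.36 meters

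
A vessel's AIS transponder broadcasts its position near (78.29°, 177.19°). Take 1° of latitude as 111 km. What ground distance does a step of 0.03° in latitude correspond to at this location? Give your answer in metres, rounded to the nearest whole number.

3330 metres

Along a meridian 0.03° is 0.03 × 111000 = 3330 m.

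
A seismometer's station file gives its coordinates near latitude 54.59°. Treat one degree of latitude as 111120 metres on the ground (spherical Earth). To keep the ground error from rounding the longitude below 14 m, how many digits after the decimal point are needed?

4

At 54.59° one degree of longitude covers 111120 × cos 54.59° ≈ 111120 × 0.5794 ≈ 64385.5 m.
With N decimal places the half-ulp bound is 0.5·10⁻ᴺ°, or 0.5·10⁻ᴺ × 64385.5 m on the ground.
Need 0.5 × 64385.5 × 10⁻ᴺ ≤ 14 → 10⁻ᴺ ≤ 4.349e-04, so N ≥ 3.36.
N = 3 would give 32.2 m (too coarse); N = 4 gives 3.22 m ≤ 14 m.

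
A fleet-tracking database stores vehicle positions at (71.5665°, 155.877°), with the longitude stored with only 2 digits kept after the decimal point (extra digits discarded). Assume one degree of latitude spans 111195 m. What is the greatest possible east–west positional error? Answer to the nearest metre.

Truncating at 2 decimal places can drop up to a full unit in the last place, so the longitude may be off by as much as 0.01°.
At latitude 71.5665° a degree of longitude spans 111195 m × cos 71.5665° = 111195 × 0.3162 ≈ 35160.3 m.
So at most 0.01° × 35160.3 ≈ 351.603 m east–west.

352 metres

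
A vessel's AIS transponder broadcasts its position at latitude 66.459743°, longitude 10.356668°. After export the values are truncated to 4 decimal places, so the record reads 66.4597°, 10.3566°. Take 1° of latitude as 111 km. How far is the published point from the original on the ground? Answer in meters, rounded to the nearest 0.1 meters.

5.6 meters

Δlat = 66.459743 − 66.4597 = +0.000043°; Δlon = 10.356668 − 10.3566 = +0.000068°.
N–S: 0.000043° × 111000 m/° = 4.773 m.
East–west at this latitude: 0.000068° × 111000 × cos 66.4597° ≈ 0.000068 × 44332.7 = 3.01463 m.
Distance: √(4.773² + 3.01463²) ≈ 5.64531 m.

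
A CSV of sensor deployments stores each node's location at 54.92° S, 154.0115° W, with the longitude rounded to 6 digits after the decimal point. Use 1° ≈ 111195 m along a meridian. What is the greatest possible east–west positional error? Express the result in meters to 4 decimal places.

0.0320 meters

Rounding to 6 decimal places leaves the longitude within ±5e-07° of the true value.
One degree of longitude at 54.92° is 111195 × cos 54.92° ≈ 111195 × 0.5747 = 63905.9 m.
East–west error: 5e-07° × 63905.9 m/° ≈ 0.031953 m.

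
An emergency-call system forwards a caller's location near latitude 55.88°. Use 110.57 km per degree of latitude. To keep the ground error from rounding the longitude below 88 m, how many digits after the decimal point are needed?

At 55.88° one degree of longitude covers 110570 × cos 55.88° ≈ 110570 × 0.5609 ≈ 62021.8 m.
With N decimal places the half-ulp bound is 0.5·10⁻ᴺ°, or 0.5·10⁻ᴺ × 62021.8 m on the ground.
Need 0.5 × 62021.8 × 10⁻ᴺ ≤ 88 → 10⁻ᴺ ≤ 2.838e-03, so N ≥ 2.55.
At 2 places the error can reach 310 m, but 3 places keeps it to 31 m.

3 decimal places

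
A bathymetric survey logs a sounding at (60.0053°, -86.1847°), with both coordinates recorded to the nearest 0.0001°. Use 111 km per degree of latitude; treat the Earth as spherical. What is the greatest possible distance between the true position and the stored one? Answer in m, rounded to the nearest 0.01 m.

Rounding to 4 decimal places leaves each coordinate within ±5e-05° of the true value.
North–south component: 5e-05° × 111000 = 5.55 m.
East–west component at 60.0053°: 5e-05° × 111000 × cos 60.0053° ≈ 5e-05 × 55491.1 ≈ 2.77456 m.
Combining orthogonally: (5.55² + 2.77456²)^½ ≈ 6.20489 m.

6.20 m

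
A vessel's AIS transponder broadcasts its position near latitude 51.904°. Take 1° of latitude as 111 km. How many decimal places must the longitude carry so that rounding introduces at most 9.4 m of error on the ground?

4

At 51.904° one degree of longitude covers 111000 × cos 51.904° ≈ 111000 × 0.6170 ≈ 68484.9 m.
Rounding to N decimal places gives at most 0.5 × 10⁻ᴺ degrees of error, i.e. 0.5 × 10⁻ᴺ × 68484.9 m.
Need 0.5 × 68484.9 × 10⁻ᴺ ≤ 9.4 → 10⁻ᴺ ≤ 2.745e-04, so N ≥ 3.56.
So 4 decimal places suffice (3.42 m); 3 would allow up to 34.2 m.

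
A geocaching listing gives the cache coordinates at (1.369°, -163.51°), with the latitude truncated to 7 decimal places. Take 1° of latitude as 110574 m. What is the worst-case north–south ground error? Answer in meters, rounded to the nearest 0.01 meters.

Truncating at 7 decimal places can drop up to a full unit in the last place, so the latitude may be off by as much as 1e-07°.
North–south distance: 1e-07° × 110574 m/° = 0.0110574 m.

0.01 meters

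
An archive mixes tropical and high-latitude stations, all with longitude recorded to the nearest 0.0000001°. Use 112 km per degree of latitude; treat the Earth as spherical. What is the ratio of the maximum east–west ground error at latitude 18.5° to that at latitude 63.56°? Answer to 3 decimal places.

Rounding to 7 decimal places leaves the longitude within ±5e-08° of the true value.
At 18.5°: 5e-08° × 112000 × cos 18.5° = 5e-08 × 112000 × 0.9483 ≈ 0.0053106 m.
Error at 63.56° = 5e-08° × 112000 × cos 63.56° ≈ 0.0056 × 0.4453 = 0.0024935 m.
Ratio: 0.0053106 / 0.0024935 = cos 18.5° / cos 63.56° ≈ 2.1298.

2.130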